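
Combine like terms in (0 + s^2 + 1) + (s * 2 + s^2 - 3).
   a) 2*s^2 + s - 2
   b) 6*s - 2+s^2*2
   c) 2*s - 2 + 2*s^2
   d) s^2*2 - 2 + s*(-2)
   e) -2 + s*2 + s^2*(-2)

Adding the polynomials and combining like terms:
(0 + s^2 + 1) + (s*2 + s^2 - 3)
= 2*s - 2 + 2*s^2
c) 2*s - 2 + 2*s^2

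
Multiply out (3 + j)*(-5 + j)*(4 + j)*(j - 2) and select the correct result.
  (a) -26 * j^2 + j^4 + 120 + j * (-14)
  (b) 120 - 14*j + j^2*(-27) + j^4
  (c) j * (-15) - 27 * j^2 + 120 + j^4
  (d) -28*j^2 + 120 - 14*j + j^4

Expanding (3 + j)*(-5 + j)*(4 + j)*(j - 2):
= 120 - 14*j + j^2*(-27) + j^4
b) 120 - 14*j + j^2*(-27) + j^4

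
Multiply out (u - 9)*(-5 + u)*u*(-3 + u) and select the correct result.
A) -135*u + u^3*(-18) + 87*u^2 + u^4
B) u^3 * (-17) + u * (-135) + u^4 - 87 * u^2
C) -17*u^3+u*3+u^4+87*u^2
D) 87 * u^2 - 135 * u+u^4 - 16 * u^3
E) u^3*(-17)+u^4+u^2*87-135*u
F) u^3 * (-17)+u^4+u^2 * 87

Expanding (u - 9)*(-5 + u)*u*(-3 + u):
= u^3*(-17)+u^4+u^2*87-135*u
E) u^3*(-17)+u^4+u^2*87-135*u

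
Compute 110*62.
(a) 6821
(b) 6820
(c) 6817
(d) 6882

110 * 62 = 6820
b) 6820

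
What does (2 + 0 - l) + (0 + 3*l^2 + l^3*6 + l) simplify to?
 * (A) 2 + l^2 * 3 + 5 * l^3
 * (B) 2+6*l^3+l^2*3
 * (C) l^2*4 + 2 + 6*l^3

Adding the polynomials and combining like terms:
(2 + 0 - l) + (0 + 3*l^2 + l^3*6 + l)
= 2+6*l^3+l^2*3
B) 2+6*l^3+l^2*3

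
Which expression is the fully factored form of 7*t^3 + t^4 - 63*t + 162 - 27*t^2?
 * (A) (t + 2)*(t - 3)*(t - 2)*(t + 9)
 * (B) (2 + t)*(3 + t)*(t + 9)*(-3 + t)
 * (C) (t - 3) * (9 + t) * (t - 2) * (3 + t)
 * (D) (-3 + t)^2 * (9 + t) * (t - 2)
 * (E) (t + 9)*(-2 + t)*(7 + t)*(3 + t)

We need to factor 7*t^3 + t^4 - 63*t + 162 - 27*t^2.
The factored form is (t - 3) * (9 + t) * (t - 2) * (3 + t).
C) (t - 3) * (9 + t) * (t - 2) * (3 + t)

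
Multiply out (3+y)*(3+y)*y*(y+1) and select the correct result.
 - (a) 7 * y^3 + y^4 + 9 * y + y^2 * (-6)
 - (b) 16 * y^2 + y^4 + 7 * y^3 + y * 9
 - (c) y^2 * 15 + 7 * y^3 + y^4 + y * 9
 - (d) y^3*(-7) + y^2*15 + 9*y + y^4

Expanding (3+y)*(3+y)*y*(y+1):
= y^2 * 15 + 7 * y^3 + y^4 + y * 9
c) y^2 * 15 + 7 * y^3 + y^4 + y * 9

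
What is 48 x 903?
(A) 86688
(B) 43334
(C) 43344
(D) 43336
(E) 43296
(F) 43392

48 * 903 = 43344
C) 43344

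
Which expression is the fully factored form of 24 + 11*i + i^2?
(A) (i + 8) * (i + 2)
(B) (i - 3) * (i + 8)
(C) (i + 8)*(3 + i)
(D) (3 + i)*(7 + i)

We need to factor 24 + 11*i + i^2.
The factored form is (i + 8)*(3 + i).
C) (i + 8)*(3 + i)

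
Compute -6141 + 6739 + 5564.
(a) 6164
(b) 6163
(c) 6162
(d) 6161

First: -6141 + 6739 = 598
Then: 598 + 5564 = 6162
c) 6162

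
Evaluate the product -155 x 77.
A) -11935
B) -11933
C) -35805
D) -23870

-155 * 77 = -11935
A) -11935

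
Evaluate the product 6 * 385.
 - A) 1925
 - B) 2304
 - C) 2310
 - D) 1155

6 * 385 = 2310
C) 2310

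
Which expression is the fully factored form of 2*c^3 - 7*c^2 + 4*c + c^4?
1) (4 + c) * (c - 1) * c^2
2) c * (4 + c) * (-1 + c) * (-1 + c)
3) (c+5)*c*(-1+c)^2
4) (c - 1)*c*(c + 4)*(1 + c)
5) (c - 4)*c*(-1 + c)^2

We need to factor 2*c^3 - 7*c^2 + 4*c + c^4.
The factored form is c * (4 + c) * (-1 + c) * (-1 + c).
2) c * (4 + c) * (-1 + c) * (-1 + c)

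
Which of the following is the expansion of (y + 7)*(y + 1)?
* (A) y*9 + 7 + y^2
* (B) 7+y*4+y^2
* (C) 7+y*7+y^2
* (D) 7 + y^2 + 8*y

Expanding (y + 7)*(y + 1):
= 7 + y^2 + 8*y
D) 7 + y^2 + 8*y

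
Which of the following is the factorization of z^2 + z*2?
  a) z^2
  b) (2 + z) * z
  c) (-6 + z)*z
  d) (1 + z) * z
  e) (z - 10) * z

We need to factor z^2 + z*2.
The factored form is (2 + z) * z.
b) (2 + z) * z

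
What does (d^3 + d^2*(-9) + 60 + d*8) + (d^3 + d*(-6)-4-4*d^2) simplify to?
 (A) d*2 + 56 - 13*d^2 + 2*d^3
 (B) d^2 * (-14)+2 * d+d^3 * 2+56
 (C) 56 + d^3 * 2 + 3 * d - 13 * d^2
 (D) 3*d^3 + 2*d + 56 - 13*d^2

Adding the polynomials and combining like terms:
(d^3 + d^2*(-9) + 60 + d*8) + (d^3 + d*(-6) - 4 - 4*d^2)
= d*2 + 56 - 13*d^2 + 2*d^3
A) d*2 + 56 - 13*d^2 + 2*d^3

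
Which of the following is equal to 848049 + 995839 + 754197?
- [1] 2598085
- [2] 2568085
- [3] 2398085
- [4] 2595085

First: 848049 + 995839 = 1843888
Then: 1843888 + 754197 = 2598085
1) 2598085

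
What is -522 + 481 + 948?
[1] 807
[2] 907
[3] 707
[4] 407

First: -522 + 481 = -41
Then: -41 + 948 = 907
2) 907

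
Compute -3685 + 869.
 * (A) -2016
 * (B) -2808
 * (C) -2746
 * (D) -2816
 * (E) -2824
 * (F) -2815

-3685 + 869 = -2816
D) -2816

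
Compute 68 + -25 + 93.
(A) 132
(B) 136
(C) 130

First: 68 + -25 = 43
Then: 43 + 93 = 136
B) 136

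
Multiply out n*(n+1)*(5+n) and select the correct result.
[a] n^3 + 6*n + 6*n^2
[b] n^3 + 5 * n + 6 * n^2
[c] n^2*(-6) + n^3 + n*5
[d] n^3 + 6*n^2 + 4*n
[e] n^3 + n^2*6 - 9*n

Expanding n*(n+1)*(5+n):
= n^3 + 5 * n + 6 * n^2
b) n^3 + 5 * n + 6 * n^2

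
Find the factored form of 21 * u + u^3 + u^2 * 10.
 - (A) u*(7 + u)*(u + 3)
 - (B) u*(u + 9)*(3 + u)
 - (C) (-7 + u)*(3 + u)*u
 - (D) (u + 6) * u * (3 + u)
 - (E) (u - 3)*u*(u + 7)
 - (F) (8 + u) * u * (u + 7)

We need to factor 21 * u + u^3 + u^2 * 10.
The factored form is u*(7 + u)*(u + 3).
A) u*(7 + u)*(u + 3)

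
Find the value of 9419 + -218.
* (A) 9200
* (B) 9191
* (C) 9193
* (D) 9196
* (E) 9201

9419 + -218 = 9201
E) 9201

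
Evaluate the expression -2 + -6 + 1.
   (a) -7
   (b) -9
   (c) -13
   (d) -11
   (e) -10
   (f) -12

First: -2 + -6 = -8
Then: -8 + 1 = -7
a) -7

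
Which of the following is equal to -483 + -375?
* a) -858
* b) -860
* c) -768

-483 + -375 = -858
a) -858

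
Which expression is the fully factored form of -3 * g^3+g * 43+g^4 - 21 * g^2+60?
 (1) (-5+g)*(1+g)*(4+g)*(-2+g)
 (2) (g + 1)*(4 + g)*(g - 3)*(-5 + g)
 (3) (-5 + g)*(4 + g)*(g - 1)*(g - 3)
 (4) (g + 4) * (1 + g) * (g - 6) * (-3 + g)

We need to factor -3 * g^3+g * 43+g^4 - 21 * g^2+60.
The factored form is (g + 1)*(4 + g)*(g - 3)*(-5 + g).
2) (g + 1)*(4 + g)*(g - 3)*(-5 + g)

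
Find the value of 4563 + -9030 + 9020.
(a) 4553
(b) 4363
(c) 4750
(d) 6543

First: 4563 + -9030 = -4467
Then: -4467 + 9020 = 4553
a) 4553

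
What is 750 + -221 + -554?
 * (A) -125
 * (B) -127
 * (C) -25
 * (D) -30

First: 750 + -221 = 529
Then: 529 + -554 = -25
C) -25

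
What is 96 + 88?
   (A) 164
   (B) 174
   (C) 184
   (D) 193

96 + 88 = 184
C) 184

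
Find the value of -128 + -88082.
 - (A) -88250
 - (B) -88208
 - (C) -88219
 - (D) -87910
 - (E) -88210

-128 + -88082 = -88210
E) -88210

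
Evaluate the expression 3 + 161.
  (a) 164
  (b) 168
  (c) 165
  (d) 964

3 + 161 = 164
a) 164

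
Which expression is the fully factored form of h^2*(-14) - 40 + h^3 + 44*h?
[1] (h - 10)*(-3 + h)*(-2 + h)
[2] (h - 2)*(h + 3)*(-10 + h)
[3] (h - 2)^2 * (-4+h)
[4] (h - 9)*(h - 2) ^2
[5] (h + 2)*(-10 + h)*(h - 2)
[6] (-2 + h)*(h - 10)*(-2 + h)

We need to factor h^2*(-14) - 40 + h^3 + 44*h.
The factored form is (-2 + h)*(h - 10)*(-2 + h).
6) (-2 + h)*(h - 10)*(-2 + h)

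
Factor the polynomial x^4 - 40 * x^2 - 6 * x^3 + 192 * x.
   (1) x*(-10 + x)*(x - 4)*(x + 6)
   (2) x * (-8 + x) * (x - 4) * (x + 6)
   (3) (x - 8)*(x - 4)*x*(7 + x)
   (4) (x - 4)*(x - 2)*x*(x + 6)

We need to factor x^4 - 40 * x^2 - 6 * x^3 + 192 * x.
The factored form is x * (-8 + x) * (x - 4) * (x + 6).
2) x * (-8 + x) * (x - 4) * (x + 6)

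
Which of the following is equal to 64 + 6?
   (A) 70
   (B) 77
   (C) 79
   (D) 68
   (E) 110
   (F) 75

64 + 6 = 70
A) 70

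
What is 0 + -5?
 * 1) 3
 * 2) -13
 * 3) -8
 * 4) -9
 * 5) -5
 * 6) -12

0 + -5 = -5
5) -5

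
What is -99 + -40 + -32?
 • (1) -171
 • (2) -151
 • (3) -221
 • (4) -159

First: -99 + -40 = -139
Then: -139 + -32 = -171
1) -171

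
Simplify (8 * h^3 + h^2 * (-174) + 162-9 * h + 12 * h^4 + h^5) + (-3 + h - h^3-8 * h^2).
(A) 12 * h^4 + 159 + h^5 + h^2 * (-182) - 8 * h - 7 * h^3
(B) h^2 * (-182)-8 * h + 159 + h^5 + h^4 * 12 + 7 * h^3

Adding the polynomials and combining like terms:
(8*h^3 + h^2*(-174) + 162 - 9*h + 12*h^4 + h^5) + (-3 + h - h^3 - 8*h^2)
= h^2 * (-182)-8 * h + 159 + h^5 + h^4 * 12 + 7 * h^3
B) h^2 * (-182)-8 * h + 159 + h^5 + h^4 * 12 + 7 * h^3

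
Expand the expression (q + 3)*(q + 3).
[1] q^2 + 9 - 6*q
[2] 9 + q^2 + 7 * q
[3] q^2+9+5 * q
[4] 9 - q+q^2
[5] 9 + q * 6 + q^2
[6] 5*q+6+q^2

Expanding (q + 3)*(q + 3):
= 9 + q * 6 + q^2
5) 9 + q * 6 + q^2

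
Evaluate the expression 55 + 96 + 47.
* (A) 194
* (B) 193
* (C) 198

First: 55 + 96 = 151
Then: 151 + 47 = 198
C) 198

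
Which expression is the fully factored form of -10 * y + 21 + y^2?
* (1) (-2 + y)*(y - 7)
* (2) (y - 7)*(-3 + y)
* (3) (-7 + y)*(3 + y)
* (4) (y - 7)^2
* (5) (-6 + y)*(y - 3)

We need to factor -10 * y + 21 + y^2.
The factored form is (y - 7)*(-3 + y).
2) (y - 7)*(-3 + y)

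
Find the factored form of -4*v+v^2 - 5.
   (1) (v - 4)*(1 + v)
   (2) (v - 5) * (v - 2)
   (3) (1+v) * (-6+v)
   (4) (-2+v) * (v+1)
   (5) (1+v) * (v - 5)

We need to factor -4*v+v^2 - 5.
The factored form is (1+v) * (v - 5).
5) (1+v) * (v - 5)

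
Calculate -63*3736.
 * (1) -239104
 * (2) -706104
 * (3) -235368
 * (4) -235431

-63 * 3736 = -235368
3) -235368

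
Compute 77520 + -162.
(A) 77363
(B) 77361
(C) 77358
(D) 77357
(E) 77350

77520 + -162 = 77358
C) 77358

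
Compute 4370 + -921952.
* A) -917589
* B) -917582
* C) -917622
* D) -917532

4370 + -921952 = -917582
B) -917582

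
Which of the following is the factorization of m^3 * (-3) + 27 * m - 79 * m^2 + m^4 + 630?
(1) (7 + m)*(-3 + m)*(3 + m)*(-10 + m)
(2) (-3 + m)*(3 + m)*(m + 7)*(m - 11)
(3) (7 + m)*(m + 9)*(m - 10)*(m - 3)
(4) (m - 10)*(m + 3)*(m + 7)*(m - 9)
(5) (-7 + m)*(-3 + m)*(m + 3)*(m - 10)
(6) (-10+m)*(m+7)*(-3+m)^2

We need to factor m^3 * (-3) + 27 * m - 79 * m^2 + m^4 + 630.
The factored form is (7 + m)*(-3 + m)*(3 + m)*(-10 + m).
1) (7 + m)*(-3 + m)*(3 + m)*(-10 + m)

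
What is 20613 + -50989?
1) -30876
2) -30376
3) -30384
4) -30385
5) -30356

20613 + -50989 = -30376
2) -30376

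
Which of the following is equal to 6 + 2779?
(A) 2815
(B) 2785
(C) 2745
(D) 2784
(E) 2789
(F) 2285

6 + 2779 = 2785
B) 2785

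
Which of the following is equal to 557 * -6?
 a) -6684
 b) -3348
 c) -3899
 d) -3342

557 * -6 = -3342
d) -3342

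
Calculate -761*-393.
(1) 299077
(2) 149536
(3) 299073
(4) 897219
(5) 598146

-761 * -393 = 299073
3) 299073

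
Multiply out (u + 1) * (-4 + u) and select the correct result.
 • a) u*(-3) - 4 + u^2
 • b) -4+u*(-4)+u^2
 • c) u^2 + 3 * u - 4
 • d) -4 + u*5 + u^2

Expanding (u + 1) * (-4 + u):
= u*(-3) - 4 + u^2
a) u*(-3) - 4 + u^2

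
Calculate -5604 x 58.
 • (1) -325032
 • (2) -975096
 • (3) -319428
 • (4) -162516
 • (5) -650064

-5604 * 58 = -325032
1) -325032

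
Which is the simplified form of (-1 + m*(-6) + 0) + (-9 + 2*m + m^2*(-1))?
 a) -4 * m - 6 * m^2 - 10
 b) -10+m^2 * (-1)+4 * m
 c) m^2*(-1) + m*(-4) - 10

Adding the polynomials and combining like terms:
(-1 + m*(-6) + 0) + (-9 + 2*m + m^2*(-1))
= m^2*(-1) + m*(-4) - 10
c) m^2*(-1) + m*(-4) - 10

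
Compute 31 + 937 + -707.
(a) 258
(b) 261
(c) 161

First: 31 + 937 = 968
Then: 968 + -707 = 261
b) 261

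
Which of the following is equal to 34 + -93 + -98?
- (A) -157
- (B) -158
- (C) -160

First: 34 + -93 = -59
Then: -59 + -98 = -157
A) -157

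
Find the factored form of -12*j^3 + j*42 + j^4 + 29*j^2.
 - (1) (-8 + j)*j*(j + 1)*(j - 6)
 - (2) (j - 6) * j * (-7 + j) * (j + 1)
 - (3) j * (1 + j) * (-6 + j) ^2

We need to factor -12*j^3 + j*42 + j^4 + 29*j^2.
The factored form is (j - 6) * j * (-7 + j) * (j + 1).
2) (j - 6) * j * (-7 + j) * (j + 1)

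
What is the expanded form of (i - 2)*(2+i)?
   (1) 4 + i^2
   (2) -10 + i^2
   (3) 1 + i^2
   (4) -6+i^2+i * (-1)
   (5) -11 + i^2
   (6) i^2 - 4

Expanding (i - 2)*(2+i):
= i^2 - 4
6) i^2 - 4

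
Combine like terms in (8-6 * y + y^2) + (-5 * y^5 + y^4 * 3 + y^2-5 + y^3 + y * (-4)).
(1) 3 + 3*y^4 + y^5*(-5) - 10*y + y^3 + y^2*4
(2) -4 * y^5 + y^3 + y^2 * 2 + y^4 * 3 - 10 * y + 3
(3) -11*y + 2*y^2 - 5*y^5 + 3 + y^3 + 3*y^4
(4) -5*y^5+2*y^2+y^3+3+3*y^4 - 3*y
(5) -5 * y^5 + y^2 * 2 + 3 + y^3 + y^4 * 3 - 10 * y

Adding the polynomials and combining like terms:
(8 - 6*y + y^2) + (-5*y^5 + y^4*3 + y^2 - 5 + y^3 + y*(-4))
= -5 * y^5 + y^2 * 2 + 3 + y^3 + y^4 * 3 - 10 * y
5) -5 * y^5 + y^2 * 2 + 3 + y^3 + y^4 * 3 - 10 * y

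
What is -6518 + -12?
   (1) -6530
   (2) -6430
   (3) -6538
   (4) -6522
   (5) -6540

-6518 + -12 = -6530
1) -6530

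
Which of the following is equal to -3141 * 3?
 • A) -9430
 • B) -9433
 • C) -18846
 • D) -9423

-3141 * 3 = -9423
D) -9423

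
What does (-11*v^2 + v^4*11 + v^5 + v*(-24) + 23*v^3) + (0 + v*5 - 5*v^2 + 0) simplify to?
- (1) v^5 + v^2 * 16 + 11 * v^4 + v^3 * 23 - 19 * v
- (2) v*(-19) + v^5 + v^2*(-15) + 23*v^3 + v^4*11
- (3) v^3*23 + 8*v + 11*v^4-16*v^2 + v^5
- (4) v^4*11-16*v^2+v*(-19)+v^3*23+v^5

Adding the polynomials and combining like terms:
(-11*v^2 + v^4*11 + v^5 + v*(-24) + 23*v^3) + (0 + v*5 - 5*v^2 + 0)
= v^4*11-16*v^2+v*(-19)+v^3*23+v^5
4) v^4*11-16*v^2+v*(-19)+v^3*23+v^5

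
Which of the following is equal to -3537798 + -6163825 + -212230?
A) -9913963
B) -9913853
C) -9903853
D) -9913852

First: -3537798 + -6163825 = -9701623
Then: -9701623 + -212230 = -9913853
B) -9913853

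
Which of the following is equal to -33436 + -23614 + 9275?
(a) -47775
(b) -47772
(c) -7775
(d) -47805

First: -33436 + -23614 = -57050
Then: -57050 + 9275 = -47775
a) -47775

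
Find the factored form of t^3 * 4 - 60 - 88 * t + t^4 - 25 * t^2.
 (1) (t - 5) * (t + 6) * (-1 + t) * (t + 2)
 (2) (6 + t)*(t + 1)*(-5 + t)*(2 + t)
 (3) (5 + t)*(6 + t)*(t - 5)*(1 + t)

We need to factor t^3 * 4 - 60 - 88 * t + t^4 - 25 * t^2.
The factored form is (6 + t)*(t + 1)*(-5 + t)*(2 + t).
2) (6 + t)*(t + 1)*(-5 + t)*(2 + t)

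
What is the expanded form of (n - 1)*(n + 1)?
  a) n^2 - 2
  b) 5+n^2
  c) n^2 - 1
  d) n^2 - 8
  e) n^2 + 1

Expanding (n - 1)*(n + 1):
= n^2 - 1
c) n^2 - 1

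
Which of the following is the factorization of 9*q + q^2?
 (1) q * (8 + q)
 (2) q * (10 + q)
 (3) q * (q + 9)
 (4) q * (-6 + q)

We need to factor 9*q + q^2.
The factored form is q * (q + 9).
3) q * (q + 9)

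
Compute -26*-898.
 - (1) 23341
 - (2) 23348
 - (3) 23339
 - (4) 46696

-26 * -898 = 23348
2) 23348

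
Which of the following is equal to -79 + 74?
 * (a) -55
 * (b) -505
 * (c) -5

-79 + 74 = -5
c) -5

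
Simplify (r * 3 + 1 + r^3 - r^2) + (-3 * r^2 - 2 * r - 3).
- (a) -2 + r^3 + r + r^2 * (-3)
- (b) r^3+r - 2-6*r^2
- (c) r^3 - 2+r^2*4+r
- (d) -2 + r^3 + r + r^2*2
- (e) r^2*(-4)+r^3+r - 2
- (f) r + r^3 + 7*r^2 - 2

Adding the polynomials and combining like terms:
(r*3 + 1 + r^3 - r^2) + (-3*r^2 - 2*r - 3)
= r^2*(-4)+r^3+r - 2
e) r^2*(-4)+r^3+r - 2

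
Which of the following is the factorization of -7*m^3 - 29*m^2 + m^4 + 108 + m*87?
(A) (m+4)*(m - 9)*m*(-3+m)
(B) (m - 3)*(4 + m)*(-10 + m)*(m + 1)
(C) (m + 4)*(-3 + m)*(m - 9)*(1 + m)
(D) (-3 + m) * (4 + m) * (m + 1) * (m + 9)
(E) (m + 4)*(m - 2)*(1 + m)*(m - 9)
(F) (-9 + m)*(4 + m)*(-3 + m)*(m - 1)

We need to factor -7*m^3 - 29*m^2 + m^4 + 108 + m*87.
The factored form is (m + 4)*(-3 + m)*(m - 9)*(1 + m).
C) (m + 4)*(-3 + m)*(m - 9)*(1 + m)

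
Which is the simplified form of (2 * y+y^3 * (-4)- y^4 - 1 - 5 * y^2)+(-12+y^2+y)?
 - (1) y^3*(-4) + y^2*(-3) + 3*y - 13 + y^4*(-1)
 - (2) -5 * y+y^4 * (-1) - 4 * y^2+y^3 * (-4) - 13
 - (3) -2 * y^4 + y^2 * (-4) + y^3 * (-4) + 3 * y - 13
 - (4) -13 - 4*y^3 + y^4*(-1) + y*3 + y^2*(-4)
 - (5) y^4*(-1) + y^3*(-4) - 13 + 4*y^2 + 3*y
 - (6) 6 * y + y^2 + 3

Adding the polynomials and combining like terms:
(2*y + y^3*(-4) - y^4 - 1 - 5*y^2) + (-12 + y^2 + y)
= -13 - 4*y^3 + y^4*(-1) + y*3 + y^2*(-4)
4) -13 - 4*y^3 + y^4*(-1) + y*3 + y^2*(-4)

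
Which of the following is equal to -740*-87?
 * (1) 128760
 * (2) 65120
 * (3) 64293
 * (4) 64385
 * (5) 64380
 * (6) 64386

-740 * -87 = 64380
5) 64380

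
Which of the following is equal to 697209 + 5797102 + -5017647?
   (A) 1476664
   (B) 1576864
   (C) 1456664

First: 697209 + 5797102 = 6494311
Then: 6494311 + -5017647 = 1476664
A) 1476664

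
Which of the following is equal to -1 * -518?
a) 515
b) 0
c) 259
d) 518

-1 * -518 = 518
d) 518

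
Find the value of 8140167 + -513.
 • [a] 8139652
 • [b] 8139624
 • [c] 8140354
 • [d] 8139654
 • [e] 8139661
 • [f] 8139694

8140167 + -513 = 8139654
d) 8139654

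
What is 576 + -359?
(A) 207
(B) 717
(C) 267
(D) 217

576 + -359 = 217
D) 217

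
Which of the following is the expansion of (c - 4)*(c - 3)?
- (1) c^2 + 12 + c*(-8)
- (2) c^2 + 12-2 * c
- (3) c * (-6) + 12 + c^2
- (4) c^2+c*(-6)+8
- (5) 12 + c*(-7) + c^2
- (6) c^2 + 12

Expanding (c - 4)*(c - 3):
= 12 + c*(-7) + c^2
5) 12 + c*(-7) + c^2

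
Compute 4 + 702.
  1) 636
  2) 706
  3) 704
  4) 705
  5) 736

4 + 702 = 706
2) 706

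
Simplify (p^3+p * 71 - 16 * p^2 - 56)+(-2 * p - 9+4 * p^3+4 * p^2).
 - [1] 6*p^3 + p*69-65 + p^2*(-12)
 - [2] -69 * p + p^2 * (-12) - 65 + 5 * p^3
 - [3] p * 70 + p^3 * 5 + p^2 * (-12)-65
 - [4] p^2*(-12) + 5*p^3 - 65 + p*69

Adding the polynomials and combining like terms:
(p^3 + p*71 - 16*p^2 - 56) + (-2*p - 9 + 4*p^3 + 4*p^2)
= p^2*(-12) + 5*p^3 - 65 + p*69
4) p^2*(-12) + 5*p^3 - 65 + p*69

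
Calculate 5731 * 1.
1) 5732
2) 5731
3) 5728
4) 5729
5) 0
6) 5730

5731 * 1 = 5731
2) 5731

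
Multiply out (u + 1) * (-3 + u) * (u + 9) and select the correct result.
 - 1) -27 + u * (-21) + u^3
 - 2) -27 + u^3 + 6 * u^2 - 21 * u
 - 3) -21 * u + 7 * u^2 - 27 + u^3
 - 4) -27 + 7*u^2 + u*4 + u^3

Expanding (u + 1) * (-3 + u) * (u + 9):
= -21 * u + 7 * u^2 - 27 + u^3
3) -21 * u + 7 * u^2 - 27 + u^3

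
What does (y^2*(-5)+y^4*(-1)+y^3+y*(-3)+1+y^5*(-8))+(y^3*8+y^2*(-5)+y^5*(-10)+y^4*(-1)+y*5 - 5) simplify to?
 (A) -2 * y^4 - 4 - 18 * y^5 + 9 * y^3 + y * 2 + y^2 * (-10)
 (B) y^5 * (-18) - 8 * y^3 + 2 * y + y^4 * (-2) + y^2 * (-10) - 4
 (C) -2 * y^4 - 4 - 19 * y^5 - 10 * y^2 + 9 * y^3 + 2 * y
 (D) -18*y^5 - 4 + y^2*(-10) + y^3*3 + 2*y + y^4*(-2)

Adding the polynomials and combining like terms:
(y^2*(-5) + y^4*(-1) + y^3 + y*(-3) + 1 + y^5*(-8)) + (y^3*8 + y^2*(-5) + y^5*(-10) + y^4*(-1) + y*5 - 5)
= -2 * y^4 - 4 - 18 * y^5 + 9 * y^3 + y * 2 + y^2 * (-10)
A) -2 * y^4 - 4 - 18 * y^5 + 9 * y^3 + y * 2 + y^2 * (-10)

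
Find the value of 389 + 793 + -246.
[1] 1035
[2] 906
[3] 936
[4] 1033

First: 389 + 793 = 1182
Then: 1182 + -246 = 936
3) 936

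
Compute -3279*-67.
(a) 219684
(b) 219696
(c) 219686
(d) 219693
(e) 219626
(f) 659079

-3279 * -67 = 219693
d) 219693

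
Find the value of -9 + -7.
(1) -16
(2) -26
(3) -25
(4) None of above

-9 + -7 = -16
1) -16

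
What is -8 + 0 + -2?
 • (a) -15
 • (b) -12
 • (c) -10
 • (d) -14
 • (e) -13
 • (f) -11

First: -8 + 0 = -8
Then: -8 + -2 = -10
c) -10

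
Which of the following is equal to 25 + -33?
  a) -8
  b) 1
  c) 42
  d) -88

25 + -33 = -8
a) -8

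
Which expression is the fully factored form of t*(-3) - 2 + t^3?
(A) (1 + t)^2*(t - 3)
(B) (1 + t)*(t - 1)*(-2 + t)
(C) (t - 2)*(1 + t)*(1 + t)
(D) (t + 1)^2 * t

We need to factor t*(-3) - 2 + t^3.
The factored form is (t - 2)*(1 + t)*(1 + t).
C) (t - 2)*(1 + t)*(1 + t)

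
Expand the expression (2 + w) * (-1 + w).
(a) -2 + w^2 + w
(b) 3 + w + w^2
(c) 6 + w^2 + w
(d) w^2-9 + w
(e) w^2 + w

Expanding (2 + w) * (-1 + w):
= -2 + w^2 + w
a) -2 + w^2 + w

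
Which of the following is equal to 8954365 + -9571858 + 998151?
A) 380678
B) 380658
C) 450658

First: 8954365 + -9571858 = -617493
Then: -617493 + 998151 = 380658
B) 380658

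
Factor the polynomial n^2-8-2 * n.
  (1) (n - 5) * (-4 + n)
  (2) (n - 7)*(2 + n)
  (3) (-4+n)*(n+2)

We need to factor n^2-8-2 * n.
The factored form is (-4+n)*(n+2).
3) (-4+n)*(n+2)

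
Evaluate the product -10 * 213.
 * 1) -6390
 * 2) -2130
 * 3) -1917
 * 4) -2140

-10 * 213 = -2130
2) -2130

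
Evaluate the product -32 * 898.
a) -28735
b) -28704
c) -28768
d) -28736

-32 * 898 = -28736
d) -28736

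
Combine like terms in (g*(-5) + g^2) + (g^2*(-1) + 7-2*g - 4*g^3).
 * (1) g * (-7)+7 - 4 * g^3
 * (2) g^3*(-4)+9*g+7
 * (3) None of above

Adding the polynomials and combining like terms:
(g*(-5) + g^2) + (g^2*(-1) + 7 - 2*g - 4*g^3)
= g * (-7)+7 - 4 * g^3
1) g * (-7)+7 - 4 * g^3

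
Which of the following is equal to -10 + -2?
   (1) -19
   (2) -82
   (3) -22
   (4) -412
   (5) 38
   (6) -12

-10 + -2 = -12
6) -12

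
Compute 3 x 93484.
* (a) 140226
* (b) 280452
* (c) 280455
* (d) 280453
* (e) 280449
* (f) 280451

3 * 93484 = 280452
b) 280452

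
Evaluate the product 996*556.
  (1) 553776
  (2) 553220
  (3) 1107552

996 * 556 = 553776
1) 553776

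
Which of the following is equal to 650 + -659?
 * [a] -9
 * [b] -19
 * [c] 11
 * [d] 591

650 + -659 = -9
a) -9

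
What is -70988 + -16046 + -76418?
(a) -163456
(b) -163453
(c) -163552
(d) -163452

First: -70988 + -16046 = -87034
Then: -87034 + -76418 = -163452
d) -163452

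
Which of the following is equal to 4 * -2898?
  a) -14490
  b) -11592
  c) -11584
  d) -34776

4 * -2898 = -11592
b) -11592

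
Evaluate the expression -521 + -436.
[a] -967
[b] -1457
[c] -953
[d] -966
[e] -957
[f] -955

-521 + -436 = -957
e) -957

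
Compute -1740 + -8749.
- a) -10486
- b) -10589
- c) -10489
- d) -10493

-1740 + -8749 = -10489
c) -10489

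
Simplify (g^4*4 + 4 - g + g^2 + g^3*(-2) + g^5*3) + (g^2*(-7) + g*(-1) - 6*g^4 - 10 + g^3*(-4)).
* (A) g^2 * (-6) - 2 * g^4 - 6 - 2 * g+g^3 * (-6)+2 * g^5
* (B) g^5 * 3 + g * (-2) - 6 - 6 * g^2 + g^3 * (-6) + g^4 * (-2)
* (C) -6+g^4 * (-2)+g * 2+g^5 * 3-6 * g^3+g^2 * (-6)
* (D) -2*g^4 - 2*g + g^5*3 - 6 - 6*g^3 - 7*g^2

Adding the polynomials and combining like terms:
(g^4*4 + 4 - g + g^2 + g^3*(-2) + g^5*3) + (g^2*(-7) + g*(-1) - 6*g^4 - 10 + g^3*(-4))
= g^5 * 3 + g * (-2) - 6 - 6 * g^2 + g^3 * (-6) + g^4 * (-2)
B) g^5 * 3 + g * (-2) - 6 - 6 * g^2 + g^3 * (-6) + g^4 * (-2)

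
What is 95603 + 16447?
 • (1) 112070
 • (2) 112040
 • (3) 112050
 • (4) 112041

95603 + 16447 = 112050
3) 112050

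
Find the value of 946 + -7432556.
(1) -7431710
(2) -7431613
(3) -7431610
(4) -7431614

946 + -7432556 = -7431610
3) -7431610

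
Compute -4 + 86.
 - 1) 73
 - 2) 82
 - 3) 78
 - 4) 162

-4 + 86 = 82
2) 82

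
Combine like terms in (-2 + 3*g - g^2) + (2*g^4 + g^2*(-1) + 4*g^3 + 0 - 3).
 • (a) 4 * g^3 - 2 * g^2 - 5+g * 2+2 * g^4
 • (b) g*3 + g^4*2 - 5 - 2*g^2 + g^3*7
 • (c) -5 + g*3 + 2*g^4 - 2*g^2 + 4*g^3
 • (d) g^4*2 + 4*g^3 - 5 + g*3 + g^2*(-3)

Adding the polynomials and combining like terms:
(-2 + 3*g - g^2) + (2*g^4 + g^2*(-1) + 4*g^3 + 0 - 3)
= -5 + g*3 + 2*g^4 - 2*g^2 + 4*g^3
c) -5 + g*3 + 2*g^4 - 2*g^2 + 4*g^3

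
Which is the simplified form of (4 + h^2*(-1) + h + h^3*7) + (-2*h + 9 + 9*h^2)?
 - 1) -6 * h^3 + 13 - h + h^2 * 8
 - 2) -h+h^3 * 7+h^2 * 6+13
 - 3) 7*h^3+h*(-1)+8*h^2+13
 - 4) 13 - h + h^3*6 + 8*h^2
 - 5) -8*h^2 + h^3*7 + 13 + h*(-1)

Adding the polynomials and combining like terms:
(4 + h^2*(-1) + h + h^3*7) + (-2*h + 9 + 9*h^2)
= 7*h^3+h*(-1)+8*h^2+13
3) 7*h^3+h*(-1)+8*h^2+13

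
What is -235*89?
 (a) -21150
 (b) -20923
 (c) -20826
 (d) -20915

-235 * 89 = -20915
d) -20915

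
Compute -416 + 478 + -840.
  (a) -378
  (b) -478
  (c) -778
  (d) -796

First: -416 + 478 = 62
Then: 62 + -840 = -778
c) -778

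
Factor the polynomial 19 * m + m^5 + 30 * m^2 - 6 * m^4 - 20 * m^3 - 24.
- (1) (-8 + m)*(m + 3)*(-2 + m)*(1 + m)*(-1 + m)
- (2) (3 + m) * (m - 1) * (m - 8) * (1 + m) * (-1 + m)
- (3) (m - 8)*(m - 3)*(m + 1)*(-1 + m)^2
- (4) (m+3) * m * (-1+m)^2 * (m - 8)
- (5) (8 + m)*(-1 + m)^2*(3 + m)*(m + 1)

We need to factor 19 * m + m^5 + 30 * m^2 - 6 * m^4 - 20 * m^3 - 24.
The factored form is (3 + m) * (m - 1) * (m - 8) * (1 + m) * (-1 + m).
2) (3 + m) * (m - 1) * (m - 8) * (1 + m) * (-1 + m)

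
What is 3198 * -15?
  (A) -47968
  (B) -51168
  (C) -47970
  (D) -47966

3198 * -15 = -47970
C) -47970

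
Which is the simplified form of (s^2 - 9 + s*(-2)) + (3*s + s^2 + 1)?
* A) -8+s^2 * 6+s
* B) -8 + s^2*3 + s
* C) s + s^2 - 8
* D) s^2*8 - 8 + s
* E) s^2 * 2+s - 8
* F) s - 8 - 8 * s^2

Adding the polynomials and combining like terms:
(s^2 - 9 + s*(-2)) + (3*s + s^2 + 1)
= s^2 * 2+s - 8
E) s^2 * 2+s - 8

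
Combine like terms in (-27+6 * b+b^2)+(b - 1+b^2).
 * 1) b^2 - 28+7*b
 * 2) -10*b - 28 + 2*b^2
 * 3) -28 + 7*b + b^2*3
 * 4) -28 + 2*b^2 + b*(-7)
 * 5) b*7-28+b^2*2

Adding the polynomials and combining like terms:
(-27 + 6*b + b^2) + (b - 1 + b^2)
= b*7-28+b^2*2
5) b*7-28+b^2*2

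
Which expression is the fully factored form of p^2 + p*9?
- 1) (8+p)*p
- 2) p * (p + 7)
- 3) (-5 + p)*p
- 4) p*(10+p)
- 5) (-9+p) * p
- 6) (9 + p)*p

We need to factor p^2 + p*9.
The factored form is (9 + p)*p.
6) (9 + p)*p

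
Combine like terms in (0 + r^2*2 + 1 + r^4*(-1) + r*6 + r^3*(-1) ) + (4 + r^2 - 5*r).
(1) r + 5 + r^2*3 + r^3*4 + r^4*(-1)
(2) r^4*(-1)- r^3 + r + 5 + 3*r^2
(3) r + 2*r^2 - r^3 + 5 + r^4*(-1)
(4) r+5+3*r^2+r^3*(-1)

Adding the polynomials and combining like terms:
(0 + r^2*2 + 1 + r^4*(-1) + r*6 + r^3*(-1)) + (4 + r^2 - 5*r)
= r^4*(-1)- r^3 + r + 5 + 3*r^2
2) r^4*(-1)- r^3 + r + 5 + 3*r^2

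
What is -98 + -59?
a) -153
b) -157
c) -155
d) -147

-98 + -59 = -157
b) -157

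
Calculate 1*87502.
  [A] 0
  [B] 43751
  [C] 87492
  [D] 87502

1 * 87502 = 87502
D) 87502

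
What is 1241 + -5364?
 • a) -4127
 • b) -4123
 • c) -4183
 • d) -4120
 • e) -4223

1241 + -5364 = -4123
b) -4123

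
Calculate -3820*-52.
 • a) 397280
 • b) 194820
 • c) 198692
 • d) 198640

-3820 * -52 = 198640
d) 198640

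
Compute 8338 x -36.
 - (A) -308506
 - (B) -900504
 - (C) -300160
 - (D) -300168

8338 * -36 = -300168
D) -300168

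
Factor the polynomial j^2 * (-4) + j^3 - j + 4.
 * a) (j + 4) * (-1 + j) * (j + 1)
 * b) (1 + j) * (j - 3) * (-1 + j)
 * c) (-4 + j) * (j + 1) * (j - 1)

We need to factor j^2 * (-4) + j^3 - j + 4.
The factored form is (-4 + j) * (j + 1) * (j - 1).
c) (-4 + j) * (j + 1) * (j - 1)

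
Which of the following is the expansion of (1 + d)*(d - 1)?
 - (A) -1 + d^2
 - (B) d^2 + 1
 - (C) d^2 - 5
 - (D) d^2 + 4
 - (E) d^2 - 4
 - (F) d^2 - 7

Expanding (1 + d)*(d - 1):
= -1 + d^2
A) -1 + d^2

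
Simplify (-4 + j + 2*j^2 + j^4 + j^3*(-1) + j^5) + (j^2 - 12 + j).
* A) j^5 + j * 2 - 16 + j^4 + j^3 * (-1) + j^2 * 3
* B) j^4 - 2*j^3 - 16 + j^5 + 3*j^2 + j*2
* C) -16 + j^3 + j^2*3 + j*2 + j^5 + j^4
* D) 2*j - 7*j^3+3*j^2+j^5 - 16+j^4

Adding the polynomials and combining like terms:
(-4 + j + 2*j^2 + j^4 + j^3*(-1) + j^5) + (j^2 - 12 + j)
= j^5 + j * 2 - 16 + j^4 + j^3 * (-1) + j^2 * 3
A) j^5 + j * 2 - 16 + j^4 + j^3 * (-1) + j^2 * 3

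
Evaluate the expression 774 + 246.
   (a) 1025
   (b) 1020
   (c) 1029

774 + 246 = 1020
b) 1020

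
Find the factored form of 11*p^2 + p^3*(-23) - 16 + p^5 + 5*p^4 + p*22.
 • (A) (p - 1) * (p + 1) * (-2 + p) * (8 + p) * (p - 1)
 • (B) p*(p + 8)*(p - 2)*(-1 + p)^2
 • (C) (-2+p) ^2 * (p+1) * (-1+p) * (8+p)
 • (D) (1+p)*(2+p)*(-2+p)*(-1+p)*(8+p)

We need to factor 11*p^2 + p^3*(-23) - 16 + p^5 + 5*p^4 + p*22.
The factored form is (p - 1) * (p + 1) * (-2 + p) * (8 + p) * (p - 1).
A) (p - 1) * (p + 1) * (-2 + p) * (8 + p) * (p - 1)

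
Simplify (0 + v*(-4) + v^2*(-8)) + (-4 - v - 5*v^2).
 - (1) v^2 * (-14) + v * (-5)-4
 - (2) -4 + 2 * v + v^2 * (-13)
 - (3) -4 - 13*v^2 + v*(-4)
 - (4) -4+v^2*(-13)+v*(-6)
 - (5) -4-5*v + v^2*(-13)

Adding the polynomials and combining like terms:
(0 + v*(-4) + v^2*(-8)) + (-4 - v - 5*v^2)
= -4-5*v + v^2*(-13)
5) -4-5*v + v^2*(-13)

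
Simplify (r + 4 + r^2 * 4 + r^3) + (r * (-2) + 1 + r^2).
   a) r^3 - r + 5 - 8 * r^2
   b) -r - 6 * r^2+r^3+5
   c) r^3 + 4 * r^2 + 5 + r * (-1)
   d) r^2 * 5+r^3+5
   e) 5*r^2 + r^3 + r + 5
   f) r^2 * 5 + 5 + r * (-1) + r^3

Adding the polynomials and combining like terms:
(r + 4 + r^2*4 + r^3) + (r*(-2) + 1 + r^2)
= r^2 * 5 + 5 + r * (-1) + r^3
f) r^2 * 5 + 5 + r * (-1) + r^3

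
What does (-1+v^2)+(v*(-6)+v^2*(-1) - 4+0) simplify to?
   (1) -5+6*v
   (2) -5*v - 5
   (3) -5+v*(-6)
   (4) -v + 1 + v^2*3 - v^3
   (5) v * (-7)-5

Adding the polynomials and combining like terms:
(-1 + v^2) + (v*(-6) + v^2*(-1) - 4 + 0)
= -5+v*(-6)
3) -5+v*(-6)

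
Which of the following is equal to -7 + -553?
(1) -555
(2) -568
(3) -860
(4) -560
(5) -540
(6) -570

-7 + -553 = -560
4) -560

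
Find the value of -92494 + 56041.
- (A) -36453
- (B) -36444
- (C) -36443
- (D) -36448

-92494 + 56041 = -36453
A) -36453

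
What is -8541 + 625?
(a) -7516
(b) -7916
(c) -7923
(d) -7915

-8541 + 625 = -7916
b) -7916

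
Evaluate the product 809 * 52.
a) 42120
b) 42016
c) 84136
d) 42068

809 * 52 = 42068
d) 42068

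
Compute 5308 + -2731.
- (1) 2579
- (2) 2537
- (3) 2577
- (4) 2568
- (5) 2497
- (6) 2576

5308 + -2731 = 2577
3) 2577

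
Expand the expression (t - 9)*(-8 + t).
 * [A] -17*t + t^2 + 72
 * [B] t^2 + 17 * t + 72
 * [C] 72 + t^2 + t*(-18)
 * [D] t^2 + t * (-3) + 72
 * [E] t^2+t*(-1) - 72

Expanding (t - 9)*(-8 + t):
= -17*t + t^2 + 72
A) -17*t + t^2 + 72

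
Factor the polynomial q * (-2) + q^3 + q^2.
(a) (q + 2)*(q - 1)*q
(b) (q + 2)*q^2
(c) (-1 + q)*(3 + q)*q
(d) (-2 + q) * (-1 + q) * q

We need to factor q * (-2) + q^3 + q^2.
The factored form is (q + 2)*(q - 1)*q.
a) (q + 2)*(q - 1)*q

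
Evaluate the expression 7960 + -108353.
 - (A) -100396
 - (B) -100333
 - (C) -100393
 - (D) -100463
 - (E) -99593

7960 + -108353 = -100393
C) -100393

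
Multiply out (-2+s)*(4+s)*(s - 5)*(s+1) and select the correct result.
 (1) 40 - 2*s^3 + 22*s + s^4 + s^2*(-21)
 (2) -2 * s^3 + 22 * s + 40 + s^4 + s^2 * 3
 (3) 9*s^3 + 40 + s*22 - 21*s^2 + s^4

Expanding (-2+s)*(4+s)*(s - 5)*(s+1):
= 40 - 2*s^3 + 22*s + s^4 + s^2*(-21)
1) 40 - 2*s^3 + 22*s + s^4 + s^2*(-21)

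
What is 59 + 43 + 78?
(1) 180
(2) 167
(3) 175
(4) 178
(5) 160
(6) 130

First: 59 + 43 = 102
Then: 102 + 78 = 180
1) 180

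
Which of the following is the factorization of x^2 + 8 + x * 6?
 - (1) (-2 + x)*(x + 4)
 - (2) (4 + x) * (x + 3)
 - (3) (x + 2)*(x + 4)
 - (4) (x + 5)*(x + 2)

We need to factor x^2 + 8 + x * 6.
The factored form is (x + 2)*(x + 4).
3) (x + 2)*(x + 4)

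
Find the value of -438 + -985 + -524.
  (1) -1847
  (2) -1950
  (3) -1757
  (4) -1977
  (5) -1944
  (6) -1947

First: -438 + -985 = -1423
Then: -1423 + -524 = -1947
6) -1947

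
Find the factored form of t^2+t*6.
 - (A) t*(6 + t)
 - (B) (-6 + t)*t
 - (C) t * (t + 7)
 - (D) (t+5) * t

We need to factor t^2+t*6.
The factored form is t*(6 + t).
A) t*(6 + t)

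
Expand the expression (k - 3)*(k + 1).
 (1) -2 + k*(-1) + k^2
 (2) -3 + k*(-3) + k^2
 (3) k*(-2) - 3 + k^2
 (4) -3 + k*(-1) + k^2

Expanding (k - 3)*(k + 1):
= k*(-2) - 3 + k^2
3) k*(-2) - 3 + k^2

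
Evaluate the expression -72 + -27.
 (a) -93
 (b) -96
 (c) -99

-72 + -27 = -99
c) -99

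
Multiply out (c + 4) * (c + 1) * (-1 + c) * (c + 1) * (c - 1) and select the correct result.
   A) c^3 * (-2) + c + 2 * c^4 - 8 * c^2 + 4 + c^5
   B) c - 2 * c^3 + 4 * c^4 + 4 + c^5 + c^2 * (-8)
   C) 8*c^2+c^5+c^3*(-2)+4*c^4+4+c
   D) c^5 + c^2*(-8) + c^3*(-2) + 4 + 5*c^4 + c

Expanding (c + 4) * (c + 1) * (-1 + c) * (c + 1) * (c - 1):
= c - 2 * c^3 + 4 * c^4 + 4 + c^5 + c^2 * (-8)
B) c - 2 * c^3 + 4 * c^4 + 4 + c^5 + c^2 * (-8)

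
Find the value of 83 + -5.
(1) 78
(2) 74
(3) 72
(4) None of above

83 + -5 = 78
1) 78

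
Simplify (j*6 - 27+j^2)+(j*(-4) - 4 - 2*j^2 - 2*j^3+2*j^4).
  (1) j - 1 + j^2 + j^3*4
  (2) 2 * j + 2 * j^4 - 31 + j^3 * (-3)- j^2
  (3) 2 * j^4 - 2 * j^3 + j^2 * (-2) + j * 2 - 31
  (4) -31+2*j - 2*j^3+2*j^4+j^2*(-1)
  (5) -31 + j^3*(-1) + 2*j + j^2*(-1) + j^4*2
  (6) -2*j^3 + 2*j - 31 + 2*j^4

Adding the polynomials and combining like terms:
(j*6 - 27 + j^2) + (j*(-4) - 4 - 2*j^2 - 2*j^3 + 2*j^4)
= -31+2*j - 2*j^3+2*j^4+j^2*(-1)
4) -31+2*j - 2*j^3+2*j^4+j^2*(-1)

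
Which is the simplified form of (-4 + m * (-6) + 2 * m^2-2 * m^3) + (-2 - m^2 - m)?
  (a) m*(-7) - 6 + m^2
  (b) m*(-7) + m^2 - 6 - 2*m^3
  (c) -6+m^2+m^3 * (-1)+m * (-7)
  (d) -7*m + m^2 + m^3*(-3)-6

Adding the polynomials and combining like terms:
(-4 + m*(-6) + 2*m^2 - 2*m^3) + (-2 - m^2 - m)
= m*(-7) + m^2 - 6 - 2*m^3
b) m*(-7) + m^2 - 6 - 2*m^3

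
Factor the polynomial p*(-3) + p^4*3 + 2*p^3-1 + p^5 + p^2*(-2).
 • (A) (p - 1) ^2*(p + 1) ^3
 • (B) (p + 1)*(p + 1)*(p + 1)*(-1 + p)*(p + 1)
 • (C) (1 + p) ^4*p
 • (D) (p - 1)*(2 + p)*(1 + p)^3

We need to factor p*(-3) + p^4*3 + 2*p^3-1 + p^5 + p^2*(-2).
The factored form is (p + 1)*(p + 1)*(p + 1)*(-1 + p)*(p + 1).
B) (p + 1)*(p + 1)*(p + 1)*(-1 + p)*(p + 1)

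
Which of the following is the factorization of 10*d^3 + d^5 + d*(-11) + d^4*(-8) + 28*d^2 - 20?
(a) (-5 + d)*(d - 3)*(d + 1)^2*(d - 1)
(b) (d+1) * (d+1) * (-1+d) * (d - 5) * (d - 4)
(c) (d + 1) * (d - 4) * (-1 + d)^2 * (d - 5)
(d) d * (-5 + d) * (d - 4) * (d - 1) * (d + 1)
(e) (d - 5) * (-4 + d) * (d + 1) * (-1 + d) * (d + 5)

We need to factor 10*d^3 + d^5 + d*(-11) + d^4*(-8) + 28*d^2 - 20.
The factored form is (d+1) * (d+1) * (-1+d) * (d - 5) * (d - 4).
b) (d+1) * (d+1) * (-1+d) * (d - 5) * (d - 4)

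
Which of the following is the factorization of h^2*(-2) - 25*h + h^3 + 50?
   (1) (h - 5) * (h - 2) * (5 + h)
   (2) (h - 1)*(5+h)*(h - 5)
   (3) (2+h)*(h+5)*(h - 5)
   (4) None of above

We need to factor h^2*(-2) - 25*h + h^3 + 50.
The factored form is (h - 5) * (h - 2) * (5 + h).
1) (h - 5) * (h - 2) * (5 + h)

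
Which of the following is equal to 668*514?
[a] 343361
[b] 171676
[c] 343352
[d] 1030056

668 * 514 = 343352
c) 343352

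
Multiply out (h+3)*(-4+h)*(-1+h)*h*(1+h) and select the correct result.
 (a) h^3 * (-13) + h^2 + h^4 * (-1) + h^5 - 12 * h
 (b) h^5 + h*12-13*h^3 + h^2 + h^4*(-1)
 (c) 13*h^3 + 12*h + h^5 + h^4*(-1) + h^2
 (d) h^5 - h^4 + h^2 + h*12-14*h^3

Expanding (h+3)*(-4+h)*(-1+h)*h*(1+h):
= h^5 + h*12-13*h^3 + h^2 + h^4*(-1)
b) h^5 + h*12-13*h^3 + h^2 + h^4*(-1)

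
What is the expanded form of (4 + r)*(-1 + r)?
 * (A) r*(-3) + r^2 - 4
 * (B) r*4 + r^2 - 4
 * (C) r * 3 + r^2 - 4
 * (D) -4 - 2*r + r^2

Expanding (4 + r)*(-1 + r):
= r * 3 + r^2 - 4
C) r * 3 + r^2 - 4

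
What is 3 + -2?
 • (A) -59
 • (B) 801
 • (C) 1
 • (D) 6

3 + -2 = 1
C) 1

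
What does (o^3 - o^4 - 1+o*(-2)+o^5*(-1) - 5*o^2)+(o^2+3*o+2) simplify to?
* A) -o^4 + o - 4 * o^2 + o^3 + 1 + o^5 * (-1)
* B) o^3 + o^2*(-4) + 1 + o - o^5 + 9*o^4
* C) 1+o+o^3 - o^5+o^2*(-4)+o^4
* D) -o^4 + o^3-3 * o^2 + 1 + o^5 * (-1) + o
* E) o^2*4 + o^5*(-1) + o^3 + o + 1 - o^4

Adding the polynomials and combining like terms:
(o^3 - o^4 - 1 + o*(-2) + o^5*(-1) - 5*o^2) + (o^2 + 3*o + 2)
= -o^4 + o - 4 * o^2 + o^3 + 1 + o^5 * (-1)
A) -o^4 + o - 4 * o^2 + o^3 + 1 + o^5 * (-1)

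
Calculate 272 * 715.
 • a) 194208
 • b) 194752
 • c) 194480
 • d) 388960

272 * 715 = 194480
c) 194480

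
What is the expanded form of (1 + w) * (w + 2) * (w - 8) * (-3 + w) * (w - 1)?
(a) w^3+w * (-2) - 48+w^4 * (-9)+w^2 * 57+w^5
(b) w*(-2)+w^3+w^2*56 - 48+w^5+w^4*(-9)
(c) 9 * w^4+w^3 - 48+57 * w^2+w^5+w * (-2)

Expanding (1 + w) * (w + 2) * (w - 8) * (-3 + w) * (w - 1):
= w^3+w * (-2) - 48+w^4 * (-9)+w^2 * 57+w^5
a) w^3+w * (-2) - 48+w^4 * (-9)+w^2 * 57+w^5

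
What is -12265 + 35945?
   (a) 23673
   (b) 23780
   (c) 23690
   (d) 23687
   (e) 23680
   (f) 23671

-12265 + 35945 = 23680
e) 23680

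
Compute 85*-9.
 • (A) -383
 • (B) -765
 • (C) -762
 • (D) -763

85 * -9 = -765
B) -765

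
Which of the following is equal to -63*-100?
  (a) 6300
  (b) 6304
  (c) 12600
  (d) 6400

-63 * -100 = 6300
a) 6300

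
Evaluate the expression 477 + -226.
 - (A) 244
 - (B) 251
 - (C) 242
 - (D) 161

477 + -226 = 251
B) 251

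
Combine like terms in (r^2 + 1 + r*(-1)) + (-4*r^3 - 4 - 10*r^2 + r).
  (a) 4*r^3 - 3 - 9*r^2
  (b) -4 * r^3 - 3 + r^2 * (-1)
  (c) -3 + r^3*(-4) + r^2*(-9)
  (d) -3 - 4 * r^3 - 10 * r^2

Adding the polynomials and combining like terms:
(r^2 + 1 + r*(-1)) + (-4*r^3 - 4 - 10*r^2 + r)
= -3 + r^3*(-4) + r^2*(-9)
c) -3 + r^3*(-4) + r^2*(-9)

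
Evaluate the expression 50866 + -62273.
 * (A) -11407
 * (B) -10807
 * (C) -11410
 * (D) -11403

50866 + -62273 = -11407
A) -11407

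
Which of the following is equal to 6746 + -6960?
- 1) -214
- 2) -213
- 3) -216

6746 + -6960 = -214
1) -214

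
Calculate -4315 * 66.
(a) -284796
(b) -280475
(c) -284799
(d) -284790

-4315 * 66 = -284790
d) -284790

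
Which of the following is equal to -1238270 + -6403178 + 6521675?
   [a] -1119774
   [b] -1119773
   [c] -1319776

First: -1238270 + -6403178 = -7641448
Then: -7641448 + 6521675 = -1119773
b) -1119773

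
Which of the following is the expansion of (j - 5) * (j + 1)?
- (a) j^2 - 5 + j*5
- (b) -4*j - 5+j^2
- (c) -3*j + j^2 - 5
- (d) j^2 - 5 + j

Expanding (j - 5) * (j + 1):
= -4*j - 5+j^2
b) -4*j - 5+j^2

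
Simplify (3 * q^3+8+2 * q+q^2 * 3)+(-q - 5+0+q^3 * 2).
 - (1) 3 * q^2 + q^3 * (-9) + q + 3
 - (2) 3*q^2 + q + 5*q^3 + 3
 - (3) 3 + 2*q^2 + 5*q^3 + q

Adding the polynomials and combining like terms:
(3*q^3 + 8 + 2*q + q^2*3) + (-q - 5 + 0 + q^3*2)
= 3*q^2 + q + 5*q^3 + 3
2) 3*q^2 + q + 5*q^3 + 3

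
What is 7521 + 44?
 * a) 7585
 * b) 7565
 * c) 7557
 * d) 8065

7521 + 44 = 7565
b) 7565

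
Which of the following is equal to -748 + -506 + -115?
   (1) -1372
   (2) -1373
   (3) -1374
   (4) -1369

First: -748 + -506 = -1254
Then: -1254 + -115 = -1369
4) -1369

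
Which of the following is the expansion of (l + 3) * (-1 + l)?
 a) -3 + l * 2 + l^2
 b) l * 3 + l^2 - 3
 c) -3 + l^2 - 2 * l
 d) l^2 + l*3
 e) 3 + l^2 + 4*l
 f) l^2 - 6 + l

Expanding (l + 3) * (-1 + l):
= -3 + l * 2 + l^2
a) -3 + l * 2 + l^2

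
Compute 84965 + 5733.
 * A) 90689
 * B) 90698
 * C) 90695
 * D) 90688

84965 + 5733 = 90698
B) 90698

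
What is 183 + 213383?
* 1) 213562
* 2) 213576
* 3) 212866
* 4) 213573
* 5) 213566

183 + 213383 = 213566
5) 213566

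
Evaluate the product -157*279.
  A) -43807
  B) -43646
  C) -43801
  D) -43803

-157 * 279 = -43803
D) -43803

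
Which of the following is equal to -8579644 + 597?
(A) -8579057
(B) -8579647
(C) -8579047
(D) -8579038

-8579644 + 597 = -8579047
C) -8579047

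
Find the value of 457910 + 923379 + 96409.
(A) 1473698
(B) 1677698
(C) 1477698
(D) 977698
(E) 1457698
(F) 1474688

First: 457910 + 923379 = 1381289
Then: 1381289 + 96409 = 1477698
C) 1477698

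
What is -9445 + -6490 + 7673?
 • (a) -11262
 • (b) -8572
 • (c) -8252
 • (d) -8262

First: -9445 + -6490 = -15935
Then: -15935 + 7673 = -8262
d) -8262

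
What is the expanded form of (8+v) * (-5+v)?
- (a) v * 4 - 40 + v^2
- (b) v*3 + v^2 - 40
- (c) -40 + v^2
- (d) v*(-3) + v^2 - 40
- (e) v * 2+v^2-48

Expanding (8+v) * (-5+v):
= v*3 + v^2 - 40
b) v*3 + v^2 - 40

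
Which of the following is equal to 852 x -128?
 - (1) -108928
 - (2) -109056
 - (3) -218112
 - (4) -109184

852 * -128 = -109056
2) -109056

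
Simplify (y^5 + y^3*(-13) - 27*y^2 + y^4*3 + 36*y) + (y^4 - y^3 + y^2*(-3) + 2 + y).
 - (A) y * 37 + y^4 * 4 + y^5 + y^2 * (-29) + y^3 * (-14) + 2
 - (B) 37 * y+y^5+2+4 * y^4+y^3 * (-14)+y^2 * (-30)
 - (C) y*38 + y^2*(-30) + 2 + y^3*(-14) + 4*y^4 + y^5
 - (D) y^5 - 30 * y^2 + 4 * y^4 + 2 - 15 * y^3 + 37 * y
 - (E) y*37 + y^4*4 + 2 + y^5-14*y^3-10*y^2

Adding the polynomials and combining like terms:
(y^5 + y^3*(-13) - 27*y^2 + y^4*3 + 36*y) + (y^4 - y^3 + y^2*(-3) + 2 + y)
= 37 * y+y^5+2+4 * y^4+y^3 * (-14)+y^2 * (-30)
B) 37 * y+y^5+2+4 * y^4+y^3 * (-14)+y^2 * (-30)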